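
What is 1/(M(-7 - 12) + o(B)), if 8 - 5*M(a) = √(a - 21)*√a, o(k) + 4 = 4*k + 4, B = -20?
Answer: -245/19113 - 5*√190/76452 ≈ -0.013720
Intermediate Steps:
o(k) = 4*k (o(k) = -4 + (4*k + 4) = -4 + (4 + 4*k) = 4*k)
M(a) = 8/5 - √a*√(-21 + a)/5 (M(a) = 8/5 - √(a - 21)*√a/5 = 8/5 - √(-21 + a)*√a/5 = 8/5 - √a*√(-21 + a)/5)
1/(M(-7 - 12) + o(B)) = 1/((8/5 - √(-7 - 12)*√(-21 + (-7 - 12))/5) + 4*(-20)) = 1/((8/5 - √(-19)*√(-21 - 19)/5) - 80) = 1/((8/5 - I*√19*√(-40)/5) - 80) = 1/((8/5 - I*√19*2*I*√10/5) - 80) = 1/((8/5 + 2*√190/5) - 80) = 1/(-392/5 + 2*√190/5)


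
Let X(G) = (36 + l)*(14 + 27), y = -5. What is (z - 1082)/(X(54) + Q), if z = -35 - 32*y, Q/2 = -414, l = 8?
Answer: -957/976 ≈ -0.98053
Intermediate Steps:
Q = -828 (Q = 2*(-414) = -828)
z = 125 (z = -35 - 32*(-5) = -35 + 160 = 125)
X(G) = 1804 (X(G) = (36 + 8)*(14 + 27) = 44*41 = 1804)
(z - 1082)/(X(54) + Q) = (125 - 1082)/(1804 - 828) = -957/976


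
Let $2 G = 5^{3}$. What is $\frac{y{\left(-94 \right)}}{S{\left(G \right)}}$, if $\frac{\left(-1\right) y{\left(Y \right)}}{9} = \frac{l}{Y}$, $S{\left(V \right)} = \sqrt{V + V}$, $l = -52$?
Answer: $- \frac{234 \sqrt{5}}{1175} \approx -0.44531$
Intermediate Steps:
$G = \frac{125}{2}$ ($G = \frac{5^{3}}{2} = \frac{1}{2} \cdot 125 = \frac{125}{2} \approx 62.5$)
$S{\left(V \right)} = \sqrt{2} \sqrt{V}$ ($S{\left(V \right)} = \sqrt{2 V} = \sqrt{2} \sqrt{V}$)
$y{\left(Y \right)} = \frac{468}{Y}$ ($y{\left(Y \right)} = - 9 \left(- \frac{52}{Y}\right) = \frac{468}{Y}$)
$\frac{y{\left(-94 \right)}}{S{\left(G \right)}} = \frac{468 \frac{1}{-94}}{\sqrt{2} \sqrt{\frac{125}{2}}} = \frac{468 \left(- \frac{1}{94}\right)}{\sqrt{2} \frac{5 \sqrt{10}}{2}} = - \frac{234}{47 \cdot 5 \sqrt{5}} = - \frac{234 \frac{\sqrt{5}}{25}}{47} = - \frac{234 \sqrt{5}}{1175}$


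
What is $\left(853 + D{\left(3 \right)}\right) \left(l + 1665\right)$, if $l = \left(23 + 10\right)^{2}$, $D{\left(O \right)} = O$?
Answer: $2357424$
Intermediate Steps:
$l = 1089$ ($l = 33^{2} = 1089$)
$\left(853 + D{\left(3 \right)}\right) \left(l + 1665\right) = \left(853 + 3\right) \left(1089 + 1665\right) = 856 \cdot 2754 = 2357424$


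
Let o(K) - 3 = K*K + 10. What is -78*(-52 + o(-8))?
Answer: -1950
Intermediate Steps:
o(K) = 13 + K² (o(K) = 3 + (K*K + 10) = 3 + (K² + 10) = 3 + (10 + K²) = 13 + K²)
-78*(-52 + o(-8)) = -78*(-52 + (13 + (-8)²)) = -78*(-52 + (13 + 64)) = -78*(-52 + 77) = -78*25 = -1950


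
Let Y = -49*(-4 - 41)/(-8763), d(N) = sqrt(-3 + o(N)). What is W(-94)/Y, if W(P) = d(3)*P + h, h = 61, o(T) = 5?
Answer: -178181/735 + 274574*sqrt(2)/735 ≈ 285.88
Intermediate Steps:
d(N) = sqrt(2) (d(N) = sqrt(-3 + 5) = sqrt(2))
Y = -735/2921 (Y = -49*(-45)*(-1/8763) = 2205*(-1/8763) = -735/2921 ≈ -0.25163)
W(P) = 61 + P*sqrt(2) (W(P) = sqrt(2)*P + 61 = P*sqrt(2) + 61 = 61 + P*sqrt(2))
W(-94)/Y = (61 - 94*sqrt(2))/(-735/2921) = (61 - 94*sqrt(2))*(-2921/735) = -178181/735 + 274574*sqrt(2)/735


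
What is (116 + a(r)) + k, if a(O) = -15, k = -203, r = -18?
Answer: -102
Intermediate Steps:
(116 + a(r)) + k = (116 - 15) - 203 = 101 - 203 = -102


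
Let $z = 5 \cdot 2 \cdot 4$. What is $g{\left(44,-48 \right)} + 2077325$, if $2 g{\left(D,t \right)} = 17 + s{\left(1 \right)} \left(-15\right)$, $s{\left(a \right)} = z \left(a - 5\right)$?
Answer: $\frac{4157067}{2} \approx 2.0785 \cdot 10^{6}$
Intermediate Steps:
$z = 40$ ($z = 10 \cdot 4 = 40$)
$s{\left(a \right)} = -200 + 40 a$ ($s{\left(a \right)} = 40 \left(a - 5\right) = 40 \left(-5 + a\right) = -200 + 40 a$)
$g{\left(D,t \right)} = \frac{2417}{2}$ ($g{\left(D,t \right)} = \frac{17 + \left(-200 + 40 \cdot 1\right) \left(-15\right)}{2} = \frac{17 + \left(-200 + 40\right) \left(-15\right)}{2} = \frac{17 - -2400}{2} = \frac{17 + 2400}{2} = \frac{1}{2} \cdot 2417 = \frac{2417}{2}$)
$g{\left(44,-48 \right)} + 2077325 = \frac{2417}{2} + 2077325 = \frac{4157067}{2}$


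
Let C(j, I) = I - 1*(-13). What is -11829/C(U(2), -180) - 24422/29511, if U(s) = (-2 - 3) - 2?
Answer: 345007145/4928337 ≈ 70.005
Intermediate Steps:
U(s) = -7 (U(s) = -5 - 2 = -7)
C(j, I) = 13 + I (C(j, I) = I + 13 = 13 + I)
-11829/C(U(2), -180) - 24422/29511 = -11829/(13 - 180) - 24422/29511 = -11829/(-167) - 24422*1/29511 = -11829*(-1/167) - 24422/29511 = 11829/167 - 24422/29511 = 345007145/4928337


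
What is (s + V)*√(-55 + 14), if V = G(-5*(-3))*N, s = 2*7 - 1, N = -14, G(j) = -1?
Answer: 27*I*√41 ≈ 172.88*I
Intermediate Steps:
s = 13 (s = 14 - 1 = 13)
V = 14 (V = -1*(-14) = 14)
(s + V)*√(-55 + 14) = (13 + 14)*√(-55 + 14) = 27*√(-41) = 27*(I*√41) = 27*I*√41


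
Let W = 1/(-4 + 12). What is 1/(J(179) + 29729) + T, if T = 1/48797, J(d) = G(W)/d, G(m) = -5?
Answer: 14056149/259672552342 ≈ 5.4130e-5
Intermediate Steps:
W = 1/8 ≈ 0.12500
J(d) = -5/d
T = 1/48797 ≈ 2.0493e-5
1/(J(179) + 29729) + T = 1/(-5/179 + 29729) + 1/48797 = 1/(5321486/179) + 1/48797 = 179/5321486 + 1/48797 = 14056149/259672552342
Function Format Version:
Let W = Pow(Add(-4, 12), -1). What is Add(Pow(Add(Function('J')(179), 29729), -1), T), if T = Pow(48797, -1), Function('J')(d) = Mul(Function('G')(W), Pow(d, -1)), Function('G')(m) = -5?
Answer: Rational(14056149, 259672552342) ≈ 5.4130e-5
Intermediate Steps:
W = Rational(1, 8) (W = Pow(8, -1) = Rational(1, 8) ≈ 0.12500)
Function('J')(d) = Mul(-5, Pow(d, -1))
T = Rational(1, 48797) ≈ 2.0493e-5
Add(Pow(Add(Function('J')(179), 29729), -1), T) = Add(Pow(Add(Mul(-5, Pow(179, -1)), 29729), -1), Rational(1, 48797)) = Add(Pow(Add(Mul(-5, Rational(1, 179)), 29729), -1), Rational(1, 48797)) = Add(Pow(Add(Rational(-5, 179), 29729), -1), Rational(1, 48797)) = Add(Pow(Rational(5321486, 179), -1), Rational(1, 48797)) = Add(Rational(179, 5321486), Rational(1, 48797)) = Rational(14056149, 259672552342)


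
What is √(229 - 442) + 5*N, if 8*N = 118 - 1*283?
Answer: -825/8 + I*√213 ≈ -103.13 + 14.595*I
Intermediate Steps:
N = -165/8 (N = (118 - 1*283)/8 = (118 - 283)/8 = (⅛)*(-165) = -165/8 ≈ -20.625)
√(229 - 442) + 5*N = √(229 - 442) + 5*(-165/8) = √(-213) - 825/8 = I*√213 - 825/8 = -825/8 + I*√213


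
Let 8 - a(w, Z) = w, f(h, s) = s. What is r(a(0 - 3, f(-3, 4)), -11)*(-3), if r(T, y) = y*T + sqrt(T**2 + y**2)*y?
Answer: 363 + 363*sqrt(2) ≈ 876.36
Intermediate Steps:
a(w, Z) = 8 - w
r(T, y) = T*y + y*sqrt(T**2 + y**2)
r(a(0 - 3, f(-3, 4)), -11)*(-3) = -11*((8 - (0 - 3)) + sqrt((8 - (0 - 3))**2 + (-11)**2))*(-3) = -11*((8 - 1*(-3)) + sqrt((8 - 1*(-3))**2 + 121))*(-3) = -11*((8 + 3) + sqrt((8 + 3)**2 + 121))*(-3) = -11*(11 + sqrt(11**2 + 121))*(-3) = -11*(11 + sqrt(121 + 121))*(-3) = -11*(11 + sqrt(242))*(-3) = -11*(11 + 11*sqrt(2))*(-3) = (-121 - 121*sqrt(2))*(-3) = 363 + 363*sqrt(2)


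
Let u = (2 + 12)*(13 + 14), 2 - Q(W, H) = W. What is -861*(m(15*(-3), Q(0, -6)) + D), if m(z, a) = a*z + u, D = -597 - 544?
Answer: 734433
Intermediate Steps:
Q(W, H) = 2 - W
D = -1141
u = 378 (u = 14*27 = 378)
m(z, a) = 378 + a*z (m(z, a) = a*z + 378 = 378 + a*z)
-861*(m(15*(-3), Q(0, -6)) + D) = -861*((378 + (2 - 1*0)*(15*(-3))) - 1141) = -861*((378 + (2 + 0)*(-45)) - 1141) = -861*((378 + 2*(-45)) - 1141) = -861*((378 - 90) - 1141) = -861*(288 - 1141) = -861*(-853) = 734433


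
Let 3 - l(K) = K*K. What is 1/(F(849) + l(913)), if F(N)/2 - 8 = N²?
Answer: 1/608052 ≈ 1.6446e-6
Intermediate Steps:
l(K) = 3 - K² (l(K) = 3 - K*K = 3 - K²)
F(N) = 16 + 2*N²
1/(F(849) + l(913)) = 1/((16 + 2*849²) + (3 - 1*913²)) = 1/((16 + 2*720801) + (3 - 1*833569)) = 1/((16 + 1441602) + (3 - 833569)) = 1/(1441618 - 833566) = 1/608052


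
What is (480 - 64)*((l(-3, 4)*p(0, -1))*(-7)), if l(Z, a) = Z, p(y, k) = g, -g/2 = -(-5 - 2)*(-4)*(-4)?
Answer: -1956864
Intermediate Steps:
g = -224 (g = -2*(-(-5 - 2)*(-4))*(-4) = -2*(-(-7)*(-4))*(-4) = -2*(-1*28)*(-4) = -(-56)*(-4) = -2*112 = -224)
p(y, k) = -224
(480 - 64)*((l(-3, 4)*p(0, -1))*(-7)) = (480 - 64)*(-3*(-224)*(-7)) = 416*(672*(-7)) = 416*(-4704) = -1956864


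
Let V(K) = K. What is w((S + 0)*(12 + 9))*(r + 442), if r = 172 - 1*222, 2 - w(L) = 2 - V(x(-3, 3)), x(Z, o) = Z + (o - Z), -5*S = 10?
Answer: 1176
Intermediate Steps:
S = -2 (S = -⅕*10 = -2)
x(Z, o) = o
w(L) = 3 (w(L) = 2 - (2 - 1*3) = 2 - (2 - 3) = 2 - 1*(-1) = 2 + 1 = 3)
r = -50 (r = 172 - 222 = -50)
w((S + 0)*(12 + 9))*(r + 442) = 3*(-50 + 442) = 3*392 = 1176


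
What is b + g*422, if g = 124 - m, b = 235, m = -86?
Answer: 88855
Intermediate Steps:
g = 210 (g = 124 - 1*(-86) = 124 + 86 = 210)
b + g*422 = 235 + 210*422 = 235 + 88620 = 88855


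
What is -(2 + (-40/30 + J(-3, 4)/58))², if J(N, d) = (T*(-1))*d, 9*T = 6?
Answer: -324/841 ≈ -0.38526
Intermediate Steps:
T = ⅔ (T = (⅑)*6 = ⅔ ≈ 0.66667)
J(N, d) = -2*d/3 (J(N, d) = ((⅔)*(-1))*d = -2*d/3)
-(2 + (-40/30 + J(-3, 4)/58))² = -(2 + (-40/30 - ⅔*4/58))² = -(2 + (-40*1/30 - 8/3*1/58))² = -(2 + (-4/3 - 4/87))² = -(2 - 40/29)² = -(18/29)² = -1*324/841 = -324/841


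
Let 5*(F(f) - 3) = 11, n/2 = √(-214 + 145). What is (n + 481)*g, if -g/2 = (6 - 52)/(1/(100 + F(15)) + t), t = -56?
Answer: -23276552/29451 - 96784*I*√69/29451 ≈ -790.35 - 27.298*I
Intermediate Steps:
n = 2*I*√69 (n = 2*√(-214 + 145) = 2*√(-69) = 2*(I*√69) = 2*I*√69 ≈ 16.613*I)
F(f) = 26/5 (F(f) = 3 + (⅕)*11 = 3 + 11/5 = 26/5)
g = -48392/29451 (g = -2*(6 - 52)/(1/(100 + 26/5) - 56) = -(-92)/(1/(526/5) - 56) = -(-92)/(5/526 - 56) = -(-92)/(-29451/526) = -(-92)*(-526)/29451 = -2*24196/29451 = -48392/29451 ≈ -1.6431)
(n + 481)*g = (2*I*√69 + 481)*(-48392/29451) = (481 + 2*I*√69)*(-48392/29451) = -23276552/29451 - 96784*I*√69/29451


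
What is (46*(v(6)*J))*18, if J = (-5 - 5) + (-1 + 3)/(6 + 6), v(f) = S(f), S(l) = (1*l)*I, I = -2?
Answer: 97704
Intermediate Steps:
S(l) = -2*l (S(l) = (1*l)*(-2) = l*(-2) = -2*l)
v(f) = -2*f
J = -59/6 (J = -10 + 2/12 = -10 + 2*(1/12) = -10 + ⅙ = -59/6 ≈ -9.8333)
(46*(v(6)*J))*18 = (46*(-2*6*(-59/6)))*18 = (46*(-12*(-59/6)))*18 = (46*118)*18 = 5428*18 = 97704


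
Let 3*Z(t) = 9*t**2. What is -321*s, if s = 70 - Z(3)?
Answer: -13803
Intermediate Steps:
Z(t) = 3*t**2 (Z(t) = (9*t**2)/3 = 3*t**2)
s = 43 (s = 70 - 3*3**2 = 70 - 3*9 = 70 - 1*27 = 70 - 27 = 43)
-321*s = -321*43 = -13803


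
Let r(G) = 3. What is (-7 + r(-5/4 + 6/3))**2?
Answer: 16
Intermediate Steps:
(-7 + r(-5/4 + 6/3))**2 = (-7 + 3)**2 = (-4)**2 = 16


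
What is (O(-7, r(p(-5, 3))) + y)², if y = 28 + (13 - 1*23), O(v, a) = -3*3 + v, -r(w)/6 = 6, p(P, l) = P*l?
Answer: 4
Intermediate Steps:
r(w) = -36 (r(w) = -6*6 = -36)
O(v, a) = -9 + v
y = 18 (y = 28 + (13 - 23) = 28 - 10 = 18)
(O(-7, r(p(-5, 3))) + y)² = ((-9 - 7) + 18)² = (-16 + 18)² = 2² = 4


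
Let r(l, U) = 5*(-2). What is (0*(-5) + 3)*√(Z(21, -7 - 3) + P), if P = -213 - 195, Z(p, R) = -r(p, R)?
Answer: 3*I*√398 ≈ 59.85*I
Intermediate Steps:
r(l, U) = -10
Z(p, R) = 10 (Z(p, R) = -1*(-10) = 10)
P = -408
(0*(-5) + 3)*√(Z(21, -7 - 3) + P) = (0*(-5) + 3)*√(10 - 408) = (0 + 3)*√(-398) = 3*(I*√398) = 3*I*√398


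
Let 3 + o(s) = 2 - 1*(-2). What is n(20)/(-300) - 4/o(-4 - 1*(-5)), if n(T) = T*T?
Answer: -16/3 ≈ -5.3333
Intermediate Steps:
n(T) = T²
o(s) = 1 (o(s) = -3 + (2 - 1*(-2)) = -3 + (2 + 2) = -3 + 4 = 1)
n(20)/(-300) - 4/o(-4 - 1*(-5)) = 20²/(-300) - 4/1 = 400*(-1/300) - 4*1 = -4/3 - 4 = -16/3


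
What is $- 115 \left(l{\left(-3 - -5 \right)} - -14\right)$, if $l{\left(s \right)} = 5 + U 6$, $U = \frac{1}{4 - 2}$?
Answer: $-2530$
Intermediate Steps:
$U = \frac{1}{2} \approx 0.5$
$l{\left(s \right)} = 8$ ($l{\left(s \right)} = 5 + \frac{1}{2} \cdot 6 = 5 + 3 = 8$)
$- 115 \left(l{\left(-3 - -5 \right)} - -14\right) = - 115 \left(8 - -14\right) = - 115 \left(8 + \left(18 - 4\right)\right) = - 115 \left(8 + 14\right) = \left(-115\right) 22 = -2530$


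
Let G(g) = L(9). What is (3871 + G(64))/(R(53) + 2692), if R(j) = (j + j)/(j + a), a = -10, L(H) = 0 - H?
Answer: 83033/57931 ≈ 1.4333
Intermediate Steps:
L(H) = -H
G(g) = -9 (G(g) = -1*9 = -9)
R(j) = 2*j/(-10 + j) (R(j) = (j + j)/(j - 10) = (2*j)/(-10 + j) = 2*j/(-10 + j))
(3871 + G(64))/(R(53) + 2692) = (3871 - 9)/(2*53/(-10 + 53) + 2692) = 3862/(2*53/43 + 2692) = 3862/(2*53*(1/43) + 2692) = 3862/(106/43 + 2692) = 3862/(115862/43) = 3862*(43/115862) = 83033/57931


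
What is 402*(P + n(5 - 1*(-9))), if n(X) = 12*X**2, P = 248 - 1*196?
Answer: 966408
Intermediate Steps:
P = 52 (P = 248 - 196 = 52)
402*(P + n(5 - 1*(-9))) = 402*(52 + 12*(5 - 1*(-9))**2) = 402*(52 + 12*(5 + 9)**2) = 402*(52 + 12*14**2) = 402*(52 + 12*196) = 402*(52 + 2352) = 402*2404 = 966408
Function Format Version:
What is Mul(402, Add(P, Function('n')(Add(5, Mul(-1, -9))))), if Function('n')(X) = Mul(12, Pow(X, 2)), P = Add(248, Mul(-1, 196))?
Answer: 966408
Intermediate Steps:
P = 52 (P = Add(248, -196) = 52)
Mul(402, Add(P, Function('n')(Add(5, Mul(-1, -9))))) = Mul(402, Add(52, Mul(12, Pow(Add(5, Mul(-1, -9)), 2)))) = Mul(402, Add(52, Mul(12, Pow(Add(5, 9), 2)))) = Mul(402, Add(52, Mul(12, Pow(14, 2)))) = Mul(402, Add(52, Mul(12, 196))) = Mul(402, Add(52, 2352)) = Mul(402, 2404) = 966408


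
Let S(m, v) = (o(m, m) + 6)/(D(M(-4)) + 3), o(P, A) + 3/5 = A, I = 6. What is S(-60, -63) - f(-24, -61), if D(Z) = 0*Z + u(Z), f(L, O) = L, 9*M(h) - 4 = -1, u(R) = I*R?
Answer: 327/25 ≈ 13.080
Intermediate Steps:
u(R) = 6*R
o(P, A) = -⅗ + A
M(h) = ⅓ (M(h) = 4/9 + (⅑)*(-1) = 4/9 - ⅑ = ⅓)
D(Z) = 6*Z (D(Z) = 0*Z + 6*Z = 0 + 6*Z = 6*Z)
S(m, v) = 27/25 + m/5 (S(m, v) = ((-⅗ + m) + 6)/(6*(⅓) + 3) = (27/5 + m)/(2 + 3) = (27/5 + m)/5 = (27/5 + m)*(⅕) = 27/25 + m/5)
S(-60, -63) - f(-24, -61) = (27/25 + (⅕)*(-60)) - 1*(-24) = (27/25 - 12) + 24 = -273/25 + 24 = 327/25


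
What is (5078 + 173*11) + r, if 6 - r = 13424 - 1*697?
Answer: -5740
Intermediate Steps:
r = -12721 (r = 6 - (13424 - 1*697) = 6 - (13424 - 697) = 6 - 1*12727 = 6 - 12727 = -12721)
(5078 + 173*11) + r = (5078 + 173*11) - 12721 = (5078 + 1903) - 12721 = 6981 - 12721 = -5740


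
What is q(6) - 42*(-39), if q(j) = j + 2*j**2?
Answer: 1716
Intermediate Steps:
q(6) - 42*(-39) = 6*(1 + 2*6) - 42*(-39) = 6*(1 + 12) + 1638 = 6*13 + 1638 = 78 + 1638 = 1716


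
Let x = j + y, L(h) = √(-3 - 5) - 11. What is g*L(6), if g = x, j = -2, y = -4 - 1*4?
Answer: 110 - 20*I*√2 ≈ 110.0 - 28.284*I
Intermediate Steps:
y = -8 (y = -4 - 4 = -8)
L(h) = -11 + 2*I*√2 (L(h) = √(-8) - 11 = 2*I*√2 - 11 = -11 + 2*I*√2)
x = -10 (x = -2 - 8 = -10)
g = -10
g*L(6) = -10*(-11 + 2*I*√2) = 110 - 20*I*√2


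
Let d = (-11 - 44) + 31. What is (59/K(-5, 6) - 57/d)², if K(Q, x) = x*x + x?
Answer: 403225/28224 ≈ 14.287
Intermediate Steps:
K(Q, x) = x + x² (K(Q, x) = x² + x = x + x²)
d = -24 (d = -55 + 31 = -24)
(59/K(-5, 6) - 57/d)² = (59/((6*(1 + 6))) - 57/(-24))² = (59/((6*7)) - 57*(-1/24))² = (59/42 + 19/8)² = (635/168)² = 403225/28224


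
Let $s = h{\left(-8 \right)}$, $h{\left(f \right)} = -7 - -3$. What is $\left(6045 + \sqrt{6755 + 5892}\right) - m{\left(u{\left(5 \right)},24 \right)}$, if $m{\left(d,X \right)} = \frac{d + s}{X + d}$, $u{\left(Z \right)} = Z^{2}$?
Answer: $\frac{42312}{7} + \sqrt{12647} \approx 6157.0$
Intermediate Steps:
$h{\left(f \right)} = -4$ ($h{\left(f \right)} = -7 + 3 = -4$)
$s = -4$
$m{\left(d,X \right)} = \frac{-4 + d}{X + d}$ ($m{\left(d,X \right)} = \frac{d - 4}{X + d} = \frac{-4 + d}{X + d}$)
$\left(6045 + \sqrt{6755 + 5892}\right) - m{\left(u{\left(5 \right)},24 \right)} = \left(6045 + \sqrt{6755 + 5892}\right) - \frac{-4 + 5^{2}}{24 + 5^{2}} = \left(6045 + \sqrt{12647}\right) - \frac{-4 + 25}{24 + 25} = \left(6045 + \sqrt{12647}\right) - \frac{1}{49} \cdot 21 = \left(6045 + \sqrt{12647}\right) - \frac{3}{7} = \frac{42312}{7} + \sqrt{12647}$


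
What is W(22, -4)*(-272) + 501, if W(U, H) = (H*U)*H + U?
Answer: -101227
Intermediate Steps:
W(U, H) = U + U*H² (W(U, H) = U*H² + U = U + U*H²)
W(22, -4)*(-272) + 501 = (22*(1 + (-4)²))*(-272) + 501 = (22*(1 + 16))*(-272) + 501 = (22*17)*(-272) + 501 = 374*(-272) + 501 = -101728 + 501 = -101227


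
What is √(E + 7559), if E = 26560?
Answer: 3*√3791 ≈ 184.71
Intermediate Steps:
√(E + 7559) = √(26560 + 7559) = √34119 = 3*√3791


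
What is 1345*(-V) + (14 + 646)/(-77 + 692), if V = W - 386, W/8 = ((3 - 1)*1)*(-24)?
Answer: 42461694/41 ≈ 1.0357e+6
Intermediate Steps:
W = -384 (W = 8*(((3 - 1)*1)*(-24)) = 8*((2*1)*(-24)) = 8*(2*(-24)) = 8*(-48) = -384)
V = -770 (V = -384 - 386 = -770)
1345*(-V) + (14 + 646)/(-77 + 692) = 1345*(-1*(-770)) + (14 + 646)/(-77 + 692) = 1345*770 + 660/615 = 1035650 + 660*(1/615) = 1035650 + 44/41 = 42461694/41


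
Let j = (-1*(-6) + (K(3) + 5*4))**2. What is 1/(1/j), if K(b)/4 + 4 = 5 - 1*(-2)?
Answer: 1444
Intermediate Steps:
K(b) = 12 (K(b) = -16 + 4*(5 - 1*(-2)) = -16 + 4*(5 + 2) = -16 + 4*7 = -16 + 28 = 12)
j = 1444 (j = (-1*(-6) + (12 + 5*4))**2 = (6 + (12 + 20))**2 = (6 + 32)**2 = 38**2 = 1444)
1/(1/j) = 1/(1/1444) = 1444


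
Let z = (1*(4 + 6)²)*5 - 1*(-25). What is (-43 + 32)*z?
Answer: -5775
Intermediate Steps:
z = 525 (z = (1*10²)*5 + 25 = (1*100)*5 + 25 = 100*5 + 25 = 500 + 25 = 525)
(-43 + 32)*z = (-43 + 32)*525 = -11*525 = -5775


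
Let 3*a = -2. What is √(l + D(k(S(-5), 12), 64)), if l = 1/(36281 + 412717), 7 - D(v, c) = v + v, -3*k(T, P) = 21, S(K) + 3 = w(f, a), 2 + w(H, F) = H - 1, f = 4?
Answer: 19*√11727378762/448998 ≈ 4.5826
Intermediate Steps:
a = -⅔ (a = (⅓)*(-2) = -⅔ ≈ -0.66667)
w(H, F) = -3 + H (w(H, F) = -2 + (H - 1) = -2 + (-1 + H) = -3 + H)
S(K) = -2 (S(K) = -3 + (-3 + 4) = -3 + 1 = -2)
k(T, P) = -7 (k(T, P) = -⅓*21 = -7)
D(v, c) = 7 - 2*v (D(v, c) = 7 - (v + v) = 7 - 2*v)
l = 1/448998 ≈ 2.2272e-6
√(l + D(k(S(-5), 12), 64)) = √(1/448998 + (7 - 2*(-7))) = √(1/448998 + (7 + 14)) = √(1/448998 + 21) = √(9428959/448998) = 19*√11727378762/448998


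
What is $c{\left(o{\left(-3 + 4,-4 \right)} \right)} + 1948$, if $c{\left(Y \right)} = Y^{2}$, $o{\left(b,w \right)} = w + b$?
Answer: $1957$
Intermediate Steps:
$o{\left(b,w \right)} = b + w$
$c{\left(o{\left(-3 + 4,-4 \right)} \right)} + 1948 = \left(\left(-3 + 4\right) - 4\right)^{2} + 1948 = \left(1 - 4\right)^{2} + 1948 = \left(-3\right)^{2} + 1948 = 9 + 1948 = 1957$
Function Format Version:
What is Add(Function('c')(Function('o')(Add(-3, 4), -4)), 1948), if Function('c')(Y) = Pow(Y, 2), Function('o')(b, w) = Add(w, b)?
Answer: 1957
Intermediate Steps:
Function('o')(b, w) = Add(b, w)
Add(Function('c')(Function('o')(Add(-3, 4), -4)), 1948) = Add(Pow(Add(Add(-3, 4), -4), 2), 1948) = Add(Pow(Add(1, -4), 2), 1948) = Add(Pow(-3, 2), 1948) = Add(9, 1948) = 1957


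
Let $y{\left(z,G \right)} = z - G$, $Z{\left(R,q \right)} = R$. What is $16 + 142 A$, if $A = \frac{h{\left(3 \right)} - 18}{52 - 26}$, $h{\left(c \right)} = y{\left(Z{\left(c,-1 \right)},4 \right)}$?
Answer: $- \frac{1141}{13} \approx -87.769$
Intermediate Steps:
$h{\left(c \right)} = -4 + c$ ($h{\left(c \right)} = c - 4 = -4 + c$)
$A = - \frac{19}{26}$ ($A = \frac{\left(-4 + 3\right) - 18}{52 - 26} = \frac{-1 - 18}{26} = \left(-19\right) \frac{1}{26} = - \frac{19}{26} \approx -0.73077$)
$16 + 142 A = 16 + 142 \left(- \frac{19}{26}\right) = 16 - \frac{1349}{13} = - \frac{1141}{13}$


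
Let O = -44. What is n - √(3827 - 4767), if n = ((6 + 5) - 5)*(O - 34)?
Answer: -468 - 2*I*√235 ≈ -468.0 - 30.659*I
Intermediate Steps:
n = -468 (n = ((6 + 5) - 5)*(-44 - 34) = (11 - 5)*(-78) = 6*(-78) = -468)
n - √(3827 - 4767) = -468 - √(3827 - 4767) = -468 - √(-940) = -468 - 2*I*√235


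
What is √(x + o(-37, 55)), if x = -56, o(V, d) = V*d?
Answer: I*√2091 ≈ 45.727*I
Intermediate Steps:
√(x + o(-37, 55)) = √(-56 - 37*55) = √(-56 - 2035) = √(-2091) = I*√2091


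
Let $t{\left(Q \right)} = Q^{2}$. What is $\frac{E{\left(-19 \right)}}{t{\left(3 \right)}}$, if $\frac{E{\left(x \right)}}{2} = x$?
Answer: $- \frac{38}{9} \approx -4.2222$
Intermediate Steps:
$E{\left(x \right)} = 2 x$
$\frac{E{\left(-19 \right)}}{t{\left(3 \right)}} = \frac{2 \left(-19\right)}{3^{2}} = - \frac{38}{9}$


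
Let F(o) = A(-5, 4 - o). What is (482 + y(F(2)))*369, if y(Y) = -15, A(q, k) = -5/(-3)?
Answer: 172323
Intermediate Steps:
A(q, k) = 5/3 (A(q, k) = -5*(-⅓) = 5/3)
F(o) = 5/3
(482 + y(F(2)))*369 = (482 - 15)*369 = 467*369 = 172323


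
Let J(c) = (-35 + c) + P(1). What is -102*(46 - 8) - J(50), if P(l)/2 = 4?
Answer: -3899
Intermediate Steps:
P(l) = 8 (P(l) = 2*4 = 8)
J(c) = -27 + c (J(c) = (-35 + c) + 8 = -27 + c)
-102*(46 - 8) - J(50) = -102*(46 - 8) - (-27 + 50) = -102*38 - 1*23 = -3876 - 23 = -3899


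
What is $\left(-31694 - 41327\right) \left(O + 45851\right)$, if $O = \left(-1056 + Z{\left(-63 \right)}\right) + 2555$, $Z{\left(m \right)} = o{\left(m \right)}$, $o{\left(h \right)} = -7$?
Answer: $-3457033203$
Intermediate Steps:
$Z{\left(m \right)} = -7$
$O = 1492$ ($O = \left(-1056 - 7\right) + 2555 = -1063 + 2555 = 1492$)
$\left(-31694 - 41327\right) \left(O + 45851\right) = \left(-31694 - 41327\right) \left(1492 + 45851\right) = \left(-73021\right) 47343 = -3457033203$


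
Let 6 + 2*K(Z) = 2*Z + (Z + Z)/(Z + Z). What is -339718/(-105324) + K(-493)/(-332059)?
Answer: 28214651851/8743445529 ≈ 3.2269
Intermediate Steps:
K(Z) = -5/2 + Z (K(Z) = -3 + (2*Z + (Z + Z)/(Z + Z))/2 = -3 + (2*Z + (2*Z)/((2*Z)))/2 = -3 + (2*Z + (2*Z)*(1/(2*Z)))/2 = -3 + (2*Z + 1)/2 = -3 + (1 + 2*Z)/2 = -3 + (1/2 + Z) = -5/2 + Z)
-339718/(-105324) + K(-493)/(-332059) = -339718/(-105324) + (-5/2 - 493)/(-332059) = -339718*(-1/105324) - 991/2*(-1/332059) = 169859/52662 + 991/664118 = 28214651851/8743445529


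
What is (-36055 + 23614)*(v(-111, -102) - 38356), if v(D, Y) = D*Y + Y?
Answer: 337598976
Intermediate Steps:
v(D, Y) = Y + D*Y
(-36055 + 23614)*(v(-111, -102) - 38356) = (-36055 + 23614)*(-102*(1 - 111) - 38356) = -12441*(-102*(-110) - 38356) = -12441*(11220 - 38356) = -12441*(-27136) = 337598976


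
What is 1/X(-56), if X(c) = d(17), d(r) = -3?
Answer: -1/3 ≈ -0.33333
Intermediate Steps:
X(c) = -3
1/X(-56) = 1/(-3) = -1/3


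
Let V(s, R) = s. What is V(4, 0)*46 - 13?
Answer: 171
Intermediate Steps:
V(4, 0)*46 - 13 = 4*46 - 13 = 184 - 13 = 171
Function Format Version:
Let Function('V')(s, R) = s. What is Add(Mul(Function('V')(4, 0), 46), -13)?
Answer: 171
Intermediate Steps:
Add(Mul(Function('V')(4, 0), 46), -13) = Add(Mul(4, 46), -13) = Add(184, -13) = 171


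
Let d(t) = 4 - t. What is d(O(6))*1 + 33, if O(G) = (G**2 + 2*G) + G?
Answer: -17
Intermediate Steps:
O(G) = G**2 + 3*G
d(O(6))*1 + 33 = (4 - 6*(3 + 6))*1 + 33 = (4 - 6*9)*1 + 33 = (4 - 1*54)*1 + 33 = (4 - 54)*1 + 33 = -50*1 + 33 = -50 + 33 = -17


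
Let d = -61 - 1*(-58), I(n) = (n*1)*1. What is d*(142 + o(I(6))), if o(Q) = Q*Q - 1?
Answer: -531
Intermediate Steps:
I(n) = n (I(n) = n*1 = n)
o(Q) = -1 + Q² (o(Q) = Q² - 1 = -1 + Q²)
d = -3 (d = -61 + 58 = -3)
d*(142 + o(I(6))) = -3*(142 + (-1 + 6²)) = -3*(142 + (-1 + 36)) = -3*(142 + 35) = -3*177 = -531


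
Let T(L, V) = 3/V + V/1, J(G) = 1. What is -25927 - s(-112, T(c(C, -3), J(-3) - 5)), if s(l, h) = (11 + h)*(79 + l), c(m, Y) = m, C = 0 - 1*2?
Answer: -102883/4 ≈ -25721.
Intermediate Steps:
C = -2 (C = 0 - 2 = -2)
T(L, V) = V + 3/V (T(L, V) = 3/V + V*1 = 3/V + V = V + 3/V)
-25927 - s(-112, T(c(C, -3), J(-3) - 5)) = -25927 - (869 + 11*(-112) + 79*((1 - 5) + 3/(1 - 5)) + ((1 - 5) + 3/(1 - 5))*(-112)) = -25927 - (869 - 1232 + 79*(-4 + 3/(-4)) + (-4 + 3/(-4))*(-112)) = -25927 - (869 - 1232 + 79*(-4 + 3*(-1/4)) + (-4 + 3*(-1/4))*(-112)) = -25927 - (869 - 1232 + 79*(-4 - 3/4) + (-4 - 3/4)*(-112)) = -25927 - (869 - 1232 + 79*(-19/4) - 19/4*(-112)) = -25927 - (869 - 1232 - 1501/4 + 532) = -25927 - 1*(-825/4) = -25927 + 825/4 = -102883/4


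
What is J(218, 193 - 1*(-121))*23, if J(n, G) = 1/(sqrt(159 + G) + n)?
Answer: 5014/47051 - 23*sqrt(473)/47051 ≈ 0.095934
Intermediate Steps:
J(n, G) = 1/(n + sqrt(159 + G))
J(218, 193 - 1*(-121))*23 = 23/(218 + sqrt(159 + (193 - 1*(-121)))) = 23/(218 + sqrt(159 + (193 + 121))) = 23/(218 + sqrt(159 + 314)) = 23/(218 + sqrt(473))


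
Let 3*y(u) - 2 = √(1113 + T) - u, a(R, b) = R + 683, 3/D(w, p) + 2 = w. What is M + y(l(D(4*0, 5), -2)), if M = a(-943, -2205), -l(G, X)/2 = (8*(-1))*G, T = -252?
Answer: -754/3 + √861/3 ≈ -241.55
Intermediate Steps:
D(w, p) = 3/(-2 + w)
a(R, b) = 683 + R
l(G, X) = 16*G (l(G, X) = -2*8*(-1)*G = -(-16)*G = 16*G)
y(u) = ⅔ - u/3 + √861/3 (y(u) = ⅔ + (√(1113 - 252) - u)/3 = ⅔ + (√861 - u)/3 = ⅔ + (-u/3 + √861/3) = ⅔ - u/3 + √861/3)
M = -260 (M = 683 - 943 = -260)
M + y(l(D(4*0, 5), -2)) = -260 + (⅔ - 16*3/(-2 + 4*0)/3 + √861/3) = -260 + (⅔ - 16*3/(-2 + 0)/3 + √861/3) = -260 + (⅔ - 16*3/(-2)/3 + √861/3) = -260 + (⅔ - 16*3*(-½)/3 + √861/3) = -260 + (⅔ - 16*(-3)/(3*2) + √861/3) = -260 + (⅔ - ⅓*(-24) + √861/3) = -260 + (⅔ + 8 + √861/3) = -260 + (26/3 + √861/3) = -754/3 + √861/3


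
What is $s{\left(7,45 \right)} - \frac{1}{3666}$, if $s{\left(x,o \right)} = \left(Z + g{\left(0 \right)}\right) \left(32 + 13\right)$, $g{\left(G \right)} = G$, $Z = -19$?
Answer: $- \frac{3134431}{3666} \approx -855.0$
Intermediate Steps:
$s{\left(x,o \right)} = -855$ ($s{\left(x,o \right)} = \left(-19 + 0\right) \left(32 + 13\right) = \left(-19\right) 45 = -855$)
$s{\left(7,45 \right)} - \frac{1}{3666} = -855 - \frac{1}{3666} = - \frac{3134431}{3666}$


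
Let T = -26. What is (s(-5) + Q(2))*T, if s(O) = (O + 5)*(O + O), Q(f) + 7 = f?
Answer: 130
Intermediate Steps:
Q(f) = -7 + f
s(O) = 2*O*(5 + O) (s(O) = (5 + O)*(2*O) = 2*O*(5 + O))
(s(-5) + Q(2))*T = (2*(-5)*(5 - 5) + (-7 + 2))*(-26) = (2*(-5)*0 - 5)*(-26) = (0 - 5)*(-26) = -5*(-26) = 130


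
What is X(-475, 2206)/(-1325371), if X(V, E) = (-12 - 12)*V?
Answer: -11400/1325371 ≈ -0.0086014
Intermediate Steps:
X(V, E) = -24*V
X(-475, 2206)/(-1325371) = -24*(-475)/(-1325371) = 11400*(-1/1325371) = -11400/1325371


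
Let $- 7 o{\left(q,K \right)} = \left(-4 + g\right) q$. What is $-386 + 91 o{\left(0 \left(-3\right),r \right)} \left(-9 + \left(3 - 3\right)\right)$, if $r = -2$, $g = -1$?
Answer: $-386$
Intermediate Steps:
$o{\left(q,K \right)} = \frac{5 q}{7}$ ($o{\left(q,K \right)} = - \frac{\left(-4 - 1\right) q}{7} = - \frac{\left(-5\right) q}{7} = \frac{5 q}{7}$)
$-386 + 91 o{\left(0 \left(-3\right),r \right)} \left(-9 + \left(3 - 3\right)\right) = -386 + 91 \frac{5 \cdot 0 \left(-3\right)}{7} \left(-9 + \left(3 - 3\right)\right) = -386 + 91 \cdot \frac{5}{7} \cdot 0 \left(-9 + \left(3 - 3\right)\right) = -386 + 91 \cdot 0 \left(-9 + 0\right) = -386 + 91 \cdot 0 \left(-9\right) = -386 + 91 \cdot 0 = -386 + 0 = -386$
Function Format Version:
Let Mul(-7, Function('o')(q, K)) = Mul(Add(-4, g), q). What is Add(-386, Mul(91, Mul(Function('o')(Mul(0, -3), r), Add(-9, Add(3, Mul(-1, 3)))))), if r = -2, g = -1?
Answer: -386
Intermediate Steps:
Function('o')(q, K) = Mul(Rational(5, 7), q) (Function('o')(q, K) = Mul(Rational(-1, 7), Mul(Add(-4, -1), q)) = Mul(Rational(-1, 7), Mul(-5, q)) = Mul(Rational(5, 7), q))
Add(-386, Mul(91, Mul(Function('o')(Mul(0, -3), r), Add(-9, Add(3, Mul(-1, 3)))))) = Add(-386, Mul(91, Mul(Mul(Rational(5, 7), Mul(0, -3)), Add(-9, Add(3, Mul(-1, 3)))))) = Add(-386, Mul(91, Mul(Mul(Rational(5, 7), 0), Add(-9, Add(3, -3))))) = Add(-386, Mul(91, Mul(0, Add(-9, 0)))) = Add(-386, Mul(91, Mul(0, -9))) = Add(-386, Mul(91, 0)) = Add(-386, 0) = -386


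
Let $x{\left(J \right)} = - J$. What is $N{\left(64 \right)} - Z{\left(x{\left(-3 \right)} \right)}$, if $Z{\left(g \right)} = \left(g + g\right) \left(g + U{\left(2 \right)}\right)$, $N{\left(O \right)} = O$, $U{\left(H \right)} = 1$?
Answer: $40$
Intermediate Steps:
$Z{\left(g \right)} = 2 g \left(1 + g\right)$ ($Z{\left(g \right)} = \left(g + g\right) \left(g + 1\right) = 2 g \left(1 + g\right)$)
$N{\left(64 \right)} - Z{\left(x{\left(-3 \right)} \right)} = 64 - 2 \left(\left(-1\right) \left(-3\right)\right) \left(1 - -3\right) = 64 - 2 \cdot 3 \left(1 + 3\right) = 64 - 2 \cdot 3 \cdot 4 = 64 - 24 = 40$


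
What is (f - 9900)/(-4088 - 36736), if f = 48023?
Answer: -38123/40824 ≈ -0.93384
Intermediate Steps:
(f - 9900)/(-4088 - 36736) = (48023 - 9900)/(-4088 - 36736) = 38123/(-40824) = 38123*(-1/40824) = -38123/40824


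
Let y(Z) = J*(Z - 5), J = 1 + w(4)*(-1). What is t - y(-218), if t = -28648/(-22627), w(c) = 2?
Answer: -5017173/22627 ≈ -221.73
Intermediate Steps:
t = 28648/22627 (t = -28648*(-1/22627) = 28648/22627 ≈ 1.2661)
J = -1 (J = 1 + 2*(-1) = 1 - 2 = -1)
y(Z) = 5 - Z (y(Z) = -(Z - 5) = -(-5 + Z) = 5 - Z)
t - y(-218) = 28648/22627 - (5 - 1*(-218)) = 28648/22627 - (5 + 218) = 28648/22627 - 1*223 = 28648/22627 - 223 = -5017173/22627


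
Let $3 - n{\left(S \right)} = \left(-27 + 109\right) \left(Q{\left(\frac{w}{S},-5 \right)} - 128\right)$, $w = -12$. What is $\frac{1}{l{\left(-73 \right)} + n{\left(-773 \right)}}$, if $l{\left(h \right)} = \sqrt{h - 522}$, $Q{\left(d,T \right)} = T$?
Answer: $\frac{10909}{119006876} - \frac{i \sqrt{595}}{119006876} \approx 9.1667 \cdot 10^{-5} - 2.0497 \cdot 10^{-7} i$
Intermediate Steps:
$n{\left(S \right)} = 10909$ ($n{\left(S \right)} = 3 - \left(-27 + 109\right) \left(-5 - 128\right) = 3 - 82 \left(-133\right) = 3 - -10906 = 3 + 10906 = 10909$)
$l{\left(h \right)} = \sqrt{-522 + h}$
$\frac{1}{l{\left(-73 \right)} + n{\left(-773 \right)}} = \frac{1}{\sqrt{-522 - 73} + 10909} = \frac{1}{\sqrt{-595} + 10909} = \frac{1}{i \sqrt{595} + 10909} = \frac{1}{10909 + i \sqrt{595}}$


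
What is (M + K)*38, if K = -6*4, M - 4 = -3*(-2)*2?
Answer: -304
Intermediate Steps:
M = 16 (M = 4 - 3*(-2)*2 = 4 + 6*2 = 4 + 12 = 16)
K = -24
(M + K)*38 = (16 - 24)*38 = -8*38 = -304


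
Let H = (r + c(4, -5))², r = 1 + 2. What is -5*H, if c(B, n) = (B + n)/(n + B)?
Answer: -80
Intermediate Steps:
c(B, n) = 1 (c(B, n) = (B + n)/(B + n) = 1)
r = 3
H = 16 (H = (3 + 1)² = 4² = 16)
-5*H = -5*16 = -80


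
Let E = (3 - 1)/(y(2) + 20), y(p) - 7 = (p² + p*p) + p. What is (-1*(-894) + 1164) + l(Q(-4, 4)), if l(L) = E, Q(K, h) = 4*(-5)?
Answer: 76148/37 ≈ 2058.1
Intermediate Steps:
Q(K, h) = -20
y(p) = 7 + p + 2*p² (y(p) = 7 + ((p² + p*p) + p) = 7 + ((p² + p²) + p) = 7 + (2*p² + p) = 7 + (p + 2*p²) = 7 + p + 2*p²)
E = 2/37 (E = (3 - 1)/((7 + 2 + 2*2²) + 20) = 2/((7 + 2 + 2*4) + 20) = 2/((7 + 2 + 8) + 20) = 2/(17 + 20) = 2/37 ≈ 0.054054)
l(L) = 2/37
(-1*(-894) + 1164) + l(Q(-4, 4)) = (-1*(-894) + 1164) + 2/37 = (894 + 1164) + 2/37 = 2058 + 2/37 = 76148/37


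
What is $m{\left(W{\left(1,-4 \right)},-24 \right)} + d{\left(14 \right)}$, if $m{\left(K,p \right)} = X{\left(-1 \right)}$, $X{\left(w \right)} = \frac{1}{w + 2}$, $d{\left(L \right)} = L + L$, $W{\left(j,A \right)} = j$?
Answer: $29$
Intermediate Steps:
$d{\left(L \right)} = 2 L$
$X{\left(w \right)} = \frac{1}{2 + w}$
$m{\left(K,p \right)} = 1$ ($m{\left(K,p \right)} = \frac{1}{2 - 1} = 1^{-1} = 1$)
$m{\left(W{\left(1,-4 \right)},-24 \right)} + d{\left(14 \right)} = 1 + 2 \cdot 14 = 1 + 28 = 29$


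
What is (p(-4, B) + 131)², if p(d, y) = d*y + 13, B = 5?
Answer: 15376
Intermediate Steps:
p(d, y) = 13 + d*y
(p(-4, B) + 131)² = ((13 - 4*5) + 131)² = ((13 - 20) + 131)² = (-7 + 131)² = 124² = 15376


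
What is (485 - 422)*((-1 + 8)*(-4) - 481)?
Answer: -32067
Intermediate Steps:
(485 - 422)*((-1 + 8)*(-4) - 481) = 63*(7*(-4) - 481) = 63*(-28 - 481) = 63*(-509) = -32067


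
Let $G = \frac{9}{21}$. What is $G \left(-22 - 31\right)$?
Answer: $- \frac{159}{7} \approx -22.714$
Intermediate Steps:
$G = \frac{3}{7}$ ($G = 9 \cdot \frac{1}{21} = \frac{3}{7} \approx 0.42857$)
$G \left(-22 - 31\right) = \frac{3 \left(-22 - 31\right)}{7} = \frac{3}{7} \left(-53\right) = - \frac{159}{7}$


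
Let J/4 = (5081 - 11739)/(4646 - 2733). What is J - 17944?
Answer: -34353504/1913 ≈ -17958.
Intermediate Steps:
J = -26632/1913 (J = 4*((5081 - 11739)/(4646 - 2733)) = 4*(-6658/1913) = -26632/1913 ≈ -13.922)
J - 17944 = -26632/1913 - 17944 = -34353504/1913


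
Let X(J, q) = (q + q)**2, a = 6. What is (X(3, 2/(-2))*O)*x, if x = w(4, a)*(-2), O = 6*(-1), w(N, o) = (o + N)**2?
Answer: 4800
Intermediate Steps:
w(N, o) = (N + o)**2
X(J, q) = 4*q**2 (X(J, q) = (2*q)**2 = 4*q**2)
O = -6
x = -200 (x = (4 + 6)**2*(-2) = 10**2*(-2) = 100*(-2) = -200)
(X(3, 2/(-2))*O)*x = ((4*(2/(-2))**2)*(-6))*(-200) = ((4*(2*(-1/2))**2)*(-6))*(-200) = ((4*(-1)**2)*(-6))*(-200) = ((4*1)*(-6))*(-200) = (4*(-6))*(-200) = -24*(-200) = 4800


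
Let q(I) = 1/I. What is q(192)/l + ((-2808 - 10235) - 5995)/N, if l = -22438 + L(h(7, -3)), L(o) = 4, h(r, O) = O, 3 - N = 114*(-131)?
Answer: -27334308467/21446186112 ≈ -1.2746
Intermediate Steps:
N = 14937 (N = 3 - 114*(-131) = 3 - 1*(-14934) = 3 + 14934 = 14937)
l = -22434 (l = -22438 + 4 = -22434)
q(192)/l + ((-2808 - 10235) - 5995)/N = 1/(192*(-22434)) + ((-2808 - 10235) - 5995)/14937 = (1/192)*(-1/22434) + (-13043 - 5995)*(1/14937) = -1/4307328 - 19038*1/14937 = -1/4307328 - 6346/4979 = -27334308467/21446186112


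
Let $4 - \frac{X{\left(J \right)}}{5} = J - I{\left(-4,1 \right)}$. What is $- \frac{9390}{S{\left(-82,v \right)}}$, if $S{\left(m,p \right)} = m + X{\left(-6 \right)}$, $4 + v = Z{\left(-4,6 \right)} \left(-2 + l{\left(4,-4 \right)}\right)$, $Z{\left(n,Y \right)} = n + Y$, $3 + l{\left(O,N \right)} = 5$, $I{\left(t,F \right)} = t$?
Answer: $\frac{4695}{26} \approx 180.58$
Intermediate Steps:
$l{\left(O,N \right)} = 2$ ($l{\left(O,N \right)} = -3 + 5 = 2$)
$Z{\left(n,Y \right)} = Y + n$
$X{\left(J \right)} = - 5 J$ ($X{\left(J \right)} = 20 - 5 \left(J - -4\right) = 20 - 5 \left(J + 4\right) = 20 - 5 \left(4 + J\right) = 20 - \left(20 + 5 J\right) = - 5 J$)
$v = -4$ ($v = -4 + \left(6 - 4\right) \left(-2 + 2\right) = -4 + 2 \cdot 0 = -4 + 0 = -4$)
$S{\left(m,p \right)} = 30 + m$ ($S{\left(m,p \right)} = m - -30 = m + 30 = 30 + m$)
$- \frac{9390}{S{\left(-82,v \right)}} = - \frac{9390}{30 - 82} = - \frac{9390}{-52} = \left(-9390\right) \left(- \frac{1}{52}\right) = \frac{4695}{26}$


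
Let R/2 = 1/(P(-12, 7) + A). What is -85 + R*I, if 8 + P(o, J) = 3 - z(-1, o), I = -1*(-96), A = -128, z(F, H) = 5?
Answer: -1987/23 ≈ -86.391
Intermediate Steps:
I = 96
P(o, J) = -10 (P(o, J) = -8 + (3 - 1*5) = -8 + (3 - 5) = -8 - 2 = -10)
R = -1/69 (R = 2/(-10 - 128) = 2/(-138) = 2*(-1/138) = -1/69 ≈ -0.014493)
-85 + R*I = -85 - 1/69*96 = -85 - 32/23 = -1987/23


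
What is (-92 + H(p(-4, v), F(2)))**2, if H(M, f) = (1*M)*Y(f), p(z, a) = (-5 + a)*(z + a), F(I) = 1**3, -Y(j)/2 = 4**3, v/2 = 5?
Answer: 15460624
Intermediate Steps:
v = 10 (v = 2*5 = 10)
Y(j) = -128 (Y(j) = -2*4**3 = -2*64 = -128)
F(I) = 1
p(z, a) = (-5 + a)*(a + z)
H(M, f) = -128*M (H(M, f) = (1*M)*(-128) = M*(-128) = -128*M)
(-92 + H(p(-4, v), F(2)))**2 = (-92 - 128*(10**2 - 5*10 - 5*(-4) + 10*(-4)))**2 = (-92 - 128*(100 - 50 + 20 - 40))**2 = (-92 - 128*30)**2 = (-92 - 3840)**2 = (-3932)**2 = 15460624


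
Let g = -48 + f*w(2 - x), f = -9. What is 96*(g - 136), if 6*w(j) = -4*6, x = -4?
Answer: -14208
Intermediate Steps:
w(j) = -4 (w(j) = (-4*6)/6 = (⅙)*(-24) = -4)
g = -12 (g = -48 - 9*(-4) = -48 + 36 = -12)
96*(g - 136) = 96*(-12 - 136) = 96*(-148) = -14208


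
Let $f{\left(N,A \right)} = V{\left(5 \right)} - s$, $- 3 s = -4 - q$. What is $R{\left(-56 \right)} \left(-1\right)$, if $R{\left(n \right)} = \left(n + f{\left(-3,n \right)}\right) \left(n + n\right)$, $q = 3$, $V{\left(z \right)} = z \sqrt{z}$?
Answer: $- \frac{19600}{3} + 560 \sqrt{5} \approx -5281.1$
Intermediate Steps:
$V{\left(z \right)} = z^{\frac{3}{2}}$
$s = \frac{7}{3}$ ($s = - \frac{-4 - 3}{3} = \left(- \frac{1}{3}\right) \left(-7\right) = \frac{7}{3} \approx 2.3333$)
$f{\left(N,A \right)} = - \frac{7}{3} + 5 \sqrt{5}$ ($f{\left(N,A \right)} = 5^{\frac{3}{2}} - \frac{7}{3} = 5 \sqrt{5} - \frac{7}{3} = - \frac{7}{3} + 5 \sqrt{5}$)
$R{\left(n \right)} = 2 n \left(- \frac{7}{3} + n + 5 \sqrt{5}\right)$ ($R{\left(n \right)} = \left(n - \left(\frac{7}{3} - 5 \sqrt{5}\right)\right) \left(n + n\right) = \left(- \frac{7}{3} + n + 5 \sqrt{5}\right) 2 n = 2 n \left(- \frac{7}{3} + n + 5 \sqrt{5}\right)$)
$R{\left(-56 \right)} \left(-1\right) = \frac{2}{3} \left(-56\right) \left(-7 + 3 \left(-56\right) + 15 \sqrt{5}\right) \left(-1\right) = \frac{2}{3} \left(-56\right) \left(-7 - 168 + 15 \sqrt{5}\right) \left(-1\right) = \frac{2}{3} \left(-56\right) \left(-175 + 15 \sqrt{5}\right) \left(-1\right) = \left(\frac{19600}{3} - 560 \sqrt{5}\right) \left(-1\right) = - \frac{19600}{3} + 560 \sqrt{5}$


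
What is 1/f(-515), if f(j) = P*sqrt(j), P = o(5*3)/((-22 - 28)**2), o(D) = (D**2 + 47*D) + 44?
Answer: -250*I*sqrt(515)/50161 ≈ -0.1131*I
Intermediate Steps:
o(D) = 44 + D**2 + 47*D
P = 487/1250 (P = (44 + (5*3)**2 + 47*(5*3))/((-22 - 28)**2) = (44 + 15**2 + 47*15)/((-50)**2) = (44 + 225 + 705)/2500 = 974*(1/2500) = 487/1250 ≈ 0.38960)
f(j) = 487*sqrt(j)/1250
1/f(-515) = 1/(487*sqrt(-515)/1250) = 1/(487*(I*sqrt(515))/1250) = 1/(487*I*sqrt(515)/1250) = -250*I*sqrt(515)/50161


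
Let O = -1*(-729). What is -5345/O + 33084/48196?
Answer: -58372346/8783721 ≈ -6.6455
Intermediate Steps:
O = 729
-5345/O + 33084/48196 = -5345/729 + 33084/48196 = -5345*1/729 + 33084*(1/48196) = -5345/729 + 8271/12049 = -58372346/8783721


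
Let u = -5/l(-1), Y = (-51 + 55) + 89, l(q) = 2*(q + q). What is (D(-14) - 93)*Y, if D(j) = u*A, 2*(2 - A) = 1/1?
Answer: -67797/8 ≈ -8474.6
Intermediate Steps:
l(q) = 4*q (l(q) = 2*(2*q) = 4*q)
Y = 93 (Y = 4 + 89 = 93)
A = 3/2 (A = 2 - ½/1 = 2 - ½*1 = 2 - ½ = 3/2 ≈ 1.5000)
u = 5/4 (u = -5/(4*(-1)) = -5/(-4) = -5*(-¼) = 5/4 ≈ 1.2500)
D(j) = 15/8 (D(j) = (5/4)*(3/2) = 15/8)
(D(-14) - 93)*Y = (15/8 - 93)*93 = -729/8*93 = -67797/8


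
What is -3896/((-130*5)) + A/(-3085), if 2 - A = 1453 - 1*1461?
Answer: 1201266/200525 ≈ 5.9906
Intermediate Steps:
A = 10 (A = 2 - (1453 - 1*1461) = 2 - (1453 - 1461) = 2 - 1*(-8) = 2 + 8 = 10)
-3896/((-130*5)) + A/(-3085) = -3896/((-130*5)) + 10/(-3085) = -3896/(-650) + 10*(-1/3085) = -3896*(-1/650) - 2/617 = 1948/325 - 2/617 = 1201266/200525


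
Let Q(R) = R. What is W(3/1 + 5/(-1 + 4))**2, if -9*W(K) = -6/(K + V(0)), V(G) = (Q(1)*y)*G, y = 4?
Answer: 1/49 ≈ 0.020408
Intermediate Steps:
V(G) = 4*G (V(G) = (1*4)*G = 4*G)
W(K) = 2/(3*K) (W(K) = -(-2)/(3*(K + 4*0)) = -(-2)/(3*(K + 0)) = -(-2)/(3*K) = 2/(3*K))
W(3/1 + 5/(-1 + 4))**2 = (2/(3*(3/1 + 5/(-1 + 4))))**2 = (2/(3*(3*1 + 5/3)))**2 = (2/(3*(3 + 5*(1/3))))**2 = (2/(3*(3 + 5/3)))**2 = (2/(3*(14/3)))**2 = ((2/3)*(3/14))**2 = (1/7)**2 = 1/49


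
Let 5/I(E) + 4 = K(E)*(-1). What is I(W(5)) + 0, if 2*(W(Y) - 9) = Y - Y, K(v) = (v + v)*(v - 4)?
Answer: -5/94 ≈ -0.053191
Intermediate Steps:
K(v) = 2*v*(-4 + v) (K(v) = (2*v)*(-4 + v) = 2*v*(-4 + v))
W(Y) = 9 (W(Y) = 9 + (Y - Y)/2 = 9 + (½)*0 = 9 + 0 = 9)
I(E) = 5/(-4 - 2*E*(-4 + E)) (I(E) = 5/(-4 + (2*E*(-4 + E))*(-1)) = 5/(-4 - 2*E*(-4 + E)))
I(W(5)) + 0 = -5/(4 + 2*9*(-4 + 9)) + 0 = -5/(4 + 2*9*5) + 0 = -5/(4 + 90) + 0 = -5/94 + 0 = -5/94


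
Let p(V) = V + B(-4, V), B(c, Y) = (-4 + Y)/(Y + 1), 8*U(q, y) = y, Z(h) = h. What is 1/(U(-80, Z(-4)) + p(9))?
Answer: 1/9 ≈ 0.11111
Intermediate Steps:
U(q, y) = y/8
B(c, Y) = (-4 + Y)/(1 + Y)
p(V) = V + (-4 + V)/(1 + V)
1/(U(-80, Z(-4)) + p(9)) = 1/((1/8)*(-4) + (-4 + 9 + 9*(1 + 9))/(1 + 9)) = 1/(-1/2 + (-4 + 9 + 9*10)/10) = 1/(-1/2 + (-4 + 9 + 90)/10) = 1/(-1/2 + (1/10)*95) = 1/(-1/2 + 19/2) = 1/9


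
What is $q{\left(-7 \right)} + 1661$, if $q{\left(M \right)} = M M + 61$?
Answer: $1771$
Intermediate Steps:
$q{\left(M \right)} = 61 + M^{2}$ ($q{\left(M \right)} = M^{2} + 61 = 61 + M^{2}$)
$q{\left(-7 \right)} + 1661 = \left(61 + \left(-7\right)^{2}\right) + 1661 = \left(61 + 49\right) + 1661 = 110 + 1661 = 1771$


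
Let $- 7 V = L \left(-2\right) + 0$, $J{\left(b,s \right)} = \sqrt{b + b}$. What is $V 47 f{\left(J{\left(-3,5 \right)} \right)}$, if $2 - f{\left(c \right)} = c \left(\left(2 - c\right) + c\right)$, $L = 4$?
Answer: $\frac{752}{7} - \frac{752 i \sqrt{6}}{7} \approx 107.43 - 263.15 i$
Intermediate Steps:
$J{\left(b,s \right)} = \sqrt{2} \sqrt{b}$ ($J{\left(b,s \right)} = \sqrt{2 b} = \sqrt{2} \sqrt{b}$)
$V = \frac{8}{7}$ ($V = - \frac{4 \left(-2\right) + 0}{7} = - \frac{-8 + 0}{7} = \left(- \frac{1}{7}\right) \left(-8\right) = \frac{8}{7} \approx 1.1429$)
$f{\left(c \right)} = 2 - 2 c$ ($f{\left(c \right)} = 2 - c \left(\left(2 - c\right) + c\right) = 2 - c 2 = 2 - 2 c$)
$V 47 f{\left(J{\left(-3,5 \right)} \right)} = \frac{8}{7} \cdot 47 \left(2 - 2 \sqrt{2} \sqrt{-3}\right) = \frac{376 \left(2 - 2 \sqrt{2} i \sqrt{3}\right)}{7} = \frac{376 \left(2 - 2 i \sqrt{6}\right)}{7} = \frac{752}{7} - \frac{752 i \sqrt{6}}{7}$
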